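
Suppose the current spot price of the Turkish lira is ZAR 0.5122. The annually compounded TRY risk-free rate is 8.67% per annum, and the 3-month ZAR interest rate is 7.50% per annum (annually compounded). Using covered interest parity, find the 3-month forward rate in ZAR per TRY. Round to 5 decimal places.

0.51082

T = 3/12 years.
Growth of 1 ZAR over T: (1 + 0.0750)^(3/12) = 1.0182446.
Growth of 1 TRY over T: (1 + 0.0867)^(3/12) = 1.0210039.
CIP: F = S · (grow ZAR)/(grow TRY) = 0.5122 × 1.0182446/1.0210039 = 0.5108158 ZAR per TRY.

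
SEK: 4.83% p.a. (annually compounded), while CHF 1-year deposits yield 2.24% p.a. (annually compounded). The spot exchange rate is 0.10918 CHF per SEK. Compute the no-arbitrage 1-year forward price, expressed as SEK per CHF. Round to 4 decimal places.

T = 1 year.
CHF growth factor: (1 + 0.0224)^1 = 1.022400.
SEK accumulates by (1 + 0.0483)^1 = 1.048300.
CIP: F = S · (grow CHF)/(grow SEK) = 0.10918 × 1.022400/1.048300 = 0.1064825 CHF per SEK.
Quoted the other way: 1/0.1064825 = 9.3912 SEK per CHF.

9.3912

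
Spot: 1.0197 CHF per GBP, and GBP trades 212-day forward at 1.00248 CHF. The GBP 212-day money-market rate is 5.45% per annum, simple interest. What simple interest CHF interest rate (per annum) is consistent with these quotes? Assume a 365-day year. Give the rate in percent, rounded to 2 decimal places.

T = 212/365 years.
By CIP, F/S equals the CHF-to-GBP growth ratio: 1.00248/1.0197 = 0.9831127.
The GBP side grows by 1 + 0.0545×212/365 = 1.0316548.
Hence g_CHF = 1.0142329.
r = (1.0142329 − 1)/(212/365) = 0.024505 → 2.45%.

2.45%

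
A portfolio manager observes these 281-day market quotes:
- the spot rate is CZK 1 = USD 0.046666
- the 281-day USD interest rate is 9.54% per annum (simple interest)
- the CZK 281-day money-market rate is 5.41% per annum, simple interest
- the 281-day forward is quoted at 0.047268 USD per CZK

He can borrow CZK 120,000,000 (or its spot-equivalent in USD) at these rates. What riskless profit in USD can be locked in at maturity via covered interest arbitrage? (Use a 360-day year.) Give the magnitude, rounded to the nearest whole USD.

T = 281/360 years.
Route A — deposit CZK, sell forward: 120,000,000 × 1.042228056 × 0.047268 = USD 5,911,684.29.
Route B — convert at spot, deposit USD: 120,000,000 × 0.046666 × 1.074465 = USD 6,016,918.04.
The quoted forward undervalues CZK, so borrow CZK, convert to USD at spot, deposit the USD at 9.54%, and buy CZK forward at 0.047268 to cover the loan.
Profit = 6,016,918.04 − 5,911,684.29 = USD 105,234.

USD 105,234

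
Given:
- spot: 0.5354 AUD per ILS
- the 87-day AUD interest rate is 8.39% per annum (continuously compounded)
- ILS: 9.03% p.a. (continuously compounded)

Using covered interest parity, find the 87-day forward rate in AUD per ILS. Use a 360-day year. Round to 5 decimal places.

0.53457

T = 87/360 years.
AUD growth factor: e^(0.0839×87/360) = 1.0204828.
ILS accumulates by e^(0.0903×87/360) = 1.0220624.
Forward (AUD per ILS) = 0.5354 × 1.0204828 / 1.0220624 = 0.5345725.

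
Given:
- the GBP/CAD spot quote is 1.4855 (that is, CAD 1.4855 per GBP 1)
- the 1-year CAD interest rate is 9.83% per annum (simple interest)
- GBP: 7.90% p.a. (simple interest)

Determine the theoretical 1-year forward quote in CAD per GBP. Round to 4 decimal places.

T = 1 year.
CAD accumulates by 1 + 0.0983×1 = 1.098300.
Growth of 1 GBP over T: 1 + 0.0790×1 = 1.079000.
So F = 1.4855 × 1.098300 / 1.079000 = 1.512071 (CAD/GBP).

1.5121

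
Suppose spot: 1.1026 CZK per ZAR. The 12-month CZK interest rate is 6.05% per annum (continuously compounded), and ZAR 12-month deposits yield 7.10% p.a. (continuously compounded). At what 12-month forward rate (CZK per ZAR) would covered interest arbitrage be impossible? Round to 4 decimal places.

1.0911

T = 1 year.
Growth of 1 CZK over T: e^(0.0605×1) = 1.0623676.
Growth of 1 ZAR over T: e^(0.0710×1) = 1.0735812.
So F = 1.1026 × 1.0623676 / 1.0735812 = 1.091083 (CZK/ZAR).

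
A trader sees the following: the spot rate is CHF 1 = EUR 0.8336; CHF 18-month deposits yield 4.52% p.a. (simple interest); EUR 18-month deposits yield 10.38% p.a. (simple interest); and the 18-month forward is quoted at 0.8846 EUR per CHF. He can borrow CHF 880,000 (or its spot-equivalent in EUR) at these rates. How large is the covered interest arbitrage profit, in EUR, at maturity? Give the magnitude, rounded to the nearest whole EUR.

EUR 16,558

T = 18/12 years.
Route A — deposit CHF, sell forward: 880,000 × 1.067800 × 0.8846 = EUR 831,226.77.
Route B — convert at spot, deposit EUR: 880,000 × 0.8336 × 1.155700 = EUR 847,784.54.
The quoted forward undervalues CHF, so borrow CHF, convert to EUR at spot, deposit the EUR at 10.38%, and buy CHF forward at 0.8846 to cover the loan.
Profit = 847,784.54 − 831,226.77 = EUR 16,558.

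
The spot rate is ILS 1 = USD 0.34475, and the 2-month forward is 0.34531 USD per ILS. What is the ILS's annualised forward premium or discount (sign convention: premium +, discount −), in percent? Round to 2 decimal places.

+0.97%

T = 2/12 years.
ILS trades forward at +0.16244% vs spot over the period.
Per annum: 0.0016244 / (2/12) = 0.009746 = 0.97%.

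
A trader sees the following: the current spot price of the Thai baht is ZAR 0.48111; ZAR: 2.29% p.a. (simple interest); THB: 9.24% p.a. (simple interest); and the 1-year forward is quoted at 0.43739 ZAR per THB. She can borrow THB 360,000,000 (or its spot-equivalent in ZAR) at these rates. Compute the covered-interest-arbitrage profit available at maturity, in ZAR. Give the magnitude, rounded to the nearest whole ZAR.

T = 1 year.
Invest the THB and cover forward: 360,000,000 × 1.092400 × 0.43739 = ZAR 172,009,740.96.
Convert at spot and invest in ZAR: 360,000,000 × 0.48111 × 1.022900 = ZAR 177,165,870.84.
The quoted forward undervalues THB, so borrow THB, convert to ZAR at spot, deposit the ZAR at 2.29%, and buy THB forward at 0.43739 to cover the loan.
The gap between the two covered legs is ZAR 5,156,130.

ZAR 5,156,130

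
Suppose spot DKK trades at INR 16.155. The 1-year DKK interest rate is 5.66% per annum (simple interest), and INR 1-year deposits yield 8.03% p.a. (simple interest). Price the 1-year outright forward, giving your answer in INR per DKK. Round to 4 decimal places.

T = 1 year.
Growth of 1 INR over T: 1 + 0.0803×1 = 1.080300.
DKK accumulates by 1 + 0.0566×1 = 1.056600.
So F = 16.155 × 1.080300 / 1.056600 = 16.517364 (INR/DKK).

16.5174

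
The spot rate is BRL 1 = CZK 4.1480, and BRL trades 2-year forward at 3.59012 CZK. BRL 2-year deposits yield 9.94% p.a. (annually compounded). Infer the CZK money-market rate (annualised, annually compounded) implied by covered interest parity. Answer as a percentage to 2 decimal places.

2.28%

T = 2 years.
F/S = 3.59012/4.148 = 0.8655063 = (growth of CZK) / (growth of BRL).
The BRL side grows by (1 + 0.0994)^2 = 1.2086804.
So the CZK growth factor = 1.0461205.
r = 1.0461205^(1/2) − 1 = 0.022800 → 2.28%.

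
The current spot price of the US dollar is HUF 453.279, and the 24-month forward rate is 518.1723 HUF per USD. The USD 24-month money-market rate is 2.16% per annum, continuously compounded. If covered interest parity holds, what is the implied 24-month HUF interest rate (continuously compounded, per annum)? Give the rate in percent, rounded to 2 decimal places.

T = 2 years.
CIP gives F = S · g_HUF/g_USD, so g_HUF/g_USD = 518.1723/453.279 = 1.1431641.
The USD side grows by e^(0.0216×2) = 1.0441467.
So the HUF growth factor = 1.193631.
Take logs: ln 1.193631 / 2 = 0.088500, so 8.85%.

8.85%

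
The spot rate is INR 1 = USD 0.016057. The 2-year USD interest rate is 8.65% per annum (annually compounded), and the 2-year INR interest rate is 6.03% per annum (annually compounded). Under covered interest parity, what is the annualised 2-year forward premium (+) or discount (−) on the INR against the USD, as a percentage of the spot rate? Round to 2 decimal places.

T = 2 years.
No-arbitrage forward: 0.016057 × 1.1804823 / 1.1242361 = 0.016860341 USD/INR.
(F − S)/S ÷ T = (0.016860341 − 0.016057)/0.016057/2 = 0.025015 → 2.50%.

+2.50%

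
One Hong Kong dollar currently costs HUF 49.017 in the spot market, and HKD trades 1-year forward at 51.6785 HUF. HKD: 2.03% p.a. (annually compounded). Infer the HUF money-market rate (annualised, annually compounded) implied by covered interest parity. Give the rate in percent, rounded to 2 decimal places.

T = 1 year.
CIP gives F = S · g_HUF/g_HKD, so g_HUF/g_HKD = 51.6785/49.017 = 1.0542975.
The HKD side grows by (1 + 0.0203)^1 = 1.020300.
So the HUF growth factor = 1.0756997.
r = 1.0756997^(1/1) − 1 = 0.075700 → 7.57%.

7.57%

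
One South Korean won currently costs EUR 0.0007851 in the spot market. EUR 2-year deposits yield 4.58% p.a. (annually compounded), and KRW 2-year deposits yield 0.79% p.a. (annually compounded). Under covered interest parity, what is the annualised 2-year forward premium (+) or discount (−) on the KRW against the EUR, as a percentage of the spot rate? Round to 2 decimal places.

T = 2 years.
No-arbitrage forward: 0.0007851 × 1.0936976 / 1.0158624 = 0.0008452542 EUR/KRW.
(F − S)/S ÷ T = (0.0008452542 − 0.0007851)/0.0007851/2 = 0.038310 → 3.83%.

+3.83%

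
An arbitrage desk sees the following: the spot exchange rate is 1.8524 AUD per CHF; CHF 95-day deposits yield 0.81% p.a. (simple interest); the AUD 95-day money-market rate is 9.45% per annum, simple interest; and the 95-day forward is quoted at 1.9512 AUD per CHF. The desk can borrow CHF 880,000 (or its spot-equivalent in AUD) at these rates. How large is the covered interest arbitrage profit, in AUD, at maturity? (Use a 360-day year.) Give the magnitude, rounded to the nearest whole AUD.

AUD 49,963

T = 95/360 years.
Invest the CHF and cover forward: 880,000 × 1.0021375 × 1.9512 = AUD 1,720,726.21.
Convert at spot and invest in AUD: 880,000 × 1.8524 × 1.0249375 = AUD 1,670,762.92.
The quoted forward overvalues CHF, so borrow AUD, buy CHF at spot, deposit the CHF at 0.81%, and sell the proceeds forward at 1.9512.
The gap between the two covered legs is AUD 49,963.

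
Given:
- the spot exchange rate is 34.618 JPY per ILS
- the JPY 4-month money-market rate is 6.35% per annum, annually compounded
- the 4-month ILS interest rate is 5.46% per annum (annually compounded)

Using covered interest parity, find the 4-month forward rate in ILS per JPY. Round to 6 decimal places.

0.028806

T = 4/12 years.
Growth of 1 JPY over T: (1 + 0.0635)^(4/12) = 1.0207338.
ILS growth factor: (1 + 0.0546)^(4/12) = 1.0178785.
CIP: F = S · (grow JPY)/(grow ILS) = 34.618 × 1.0207338/1.0178785 = 34.71511 JPY per ILS.
Invert for ILS per JPY: 1 / 34.71511 = 0.028806.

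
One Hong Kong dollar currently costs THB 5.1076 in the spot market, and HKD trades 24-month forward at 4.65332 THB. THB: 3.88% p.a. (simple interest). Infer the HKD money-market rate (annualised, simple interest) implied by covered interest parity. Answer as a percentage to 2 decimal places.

T = 2 years.
By CIP, F/S equals the THB-to-HKD growth ratio: 4.65332/5.1076 = 0.9110580.
THB growth factor: 1 + 0.0388×2 = 1.077600.
That pins the HKD growth at 1.1828007.
r = (1.1828007 − 1)/2 = 0.091400 → 9.14%.

9.14%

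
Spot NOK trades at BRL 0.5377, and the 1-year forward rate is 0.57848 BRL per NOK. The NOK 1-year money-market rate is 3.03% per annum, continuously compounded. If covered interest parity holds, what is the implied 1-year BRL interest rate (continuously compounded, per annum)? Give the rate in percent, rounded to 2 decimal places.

T = 1 year.
By CIP, F/S equals the BRL-to-NOK growth ratio: 0.57848/0.5377 = 1.0758415.
The NOK side grows by e^(0.0303×1) = 1.0307637.
That pins the BRL growth at 1.1089384.
r = ln(1.1089384)/1 = 0.103403 → 10.34%.

10.34%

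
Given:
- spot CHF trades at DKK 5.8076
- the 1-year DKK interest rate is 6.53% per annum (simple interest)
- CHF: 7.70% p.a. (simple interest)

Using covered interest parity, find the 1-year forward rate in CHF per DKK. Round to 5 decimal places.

T = 1 year.
DKK accumulates by 1 + 0.0653×1 = 1.065300.
Growth of 1 CHF over T: 1 + 0.0770×1 = 1.077000.
So F = 5.8076 × 1.065300 / 1.077000 = 5.744509 (DKK/CHF).
Invert for CHF per DKK: 1 / 5.744509 = 0.17408.

0.17408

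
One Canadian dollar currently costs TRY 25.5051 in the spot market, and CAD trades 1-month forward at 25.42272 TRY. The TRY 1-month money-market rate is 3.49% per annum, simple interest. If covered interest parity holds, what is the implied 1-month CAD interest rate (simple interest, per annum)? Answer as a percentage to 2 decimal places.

T = 1/12 years.
F/S = 25.42272/25.5051 = 0.9967701 = (growth of TRY) / (growth of CAD).
TRY growth factor: 1 + 0.0349×1/12 = 1.0029083.
That pins the CAD growth at 1.0061581.
(1.0061581 − 1)/T = 0.073897, i.e. 7.39%.

7.39%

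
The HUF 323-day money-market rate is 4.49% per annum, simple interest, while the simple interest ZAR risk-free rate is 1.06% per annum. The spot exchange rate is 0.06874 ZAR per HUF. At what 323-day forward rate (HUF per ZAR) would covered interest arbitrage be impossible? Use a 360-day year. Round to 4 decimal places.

14.9911

T = 323/360 years.
Growth of 1 ZAR over T: 1 + 0.0106×323/360 = 1.00951056.
HUF growth factor: 1 + 0.0449×323/360 = 1.04028528.
So F = 0.06874 × 1.00951056 / 1.04028528 = 0.066706467 (ZAR/HUF).
Quoted the other way: 1/0.066706467 = 14.9911 HUF per ZAR.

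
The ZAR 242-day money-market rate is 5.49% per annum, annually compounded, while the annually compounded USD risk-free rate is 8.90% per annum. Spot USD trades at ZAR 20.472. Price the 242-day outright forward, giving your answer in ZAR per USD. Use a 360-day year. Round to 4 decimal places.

20.0388

T = 242/360 years.
ZAR accumulates by (1 + 0.0549)^(242/360) = 1.03658077.
USD growth factor: (1 + 0.0890)^(242/360) = 1.05898782.
CIP: F = S · (grow ZAR)/(grow USD) = 20.472 × 1.03658077/1.05898782 = 20.038834 ZAR per USD.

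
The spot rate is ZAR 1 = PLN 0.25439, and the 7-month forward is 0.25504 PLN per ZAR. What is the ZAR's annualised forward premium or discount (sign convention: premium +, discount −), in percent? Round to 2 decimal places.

+0.44%

T = 7/12 years.
(F − S)/S = (0.25504 − 0.25439)/0.25439 = 0.0025551.
×(1/T) gives 0.44% p.a.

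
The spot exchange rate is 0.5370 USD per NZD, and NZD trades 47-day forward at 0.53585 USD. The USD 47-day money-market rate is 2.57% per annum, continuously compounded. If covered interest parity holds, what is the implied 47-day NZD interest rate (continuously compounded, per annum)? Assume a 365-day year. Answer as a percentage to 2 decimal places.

T = 47/365 years.
By CIP, F/S equals the USD-to-NZD growth ratio: 0.53585/0.537 = 0.9978585.
USD growth factor: e^(0.0257×47/365) = 1.0033148.
Hence g_NZD = 1.005468.
r = ln(1.005468)/(47/365) = 0.042349 → 4.23%.

4.23%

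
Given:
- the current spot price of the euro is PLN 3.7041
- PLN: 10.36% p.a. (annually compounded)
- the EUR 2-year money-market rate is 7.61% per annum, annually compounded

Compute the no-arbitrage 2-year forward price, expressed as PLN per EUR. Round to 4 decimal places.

T = 2 years.
PLN growth factor: (1 + 0.1036)^2 = 1.217933.
EUR accumulates by (1 + 0.0761)^2 = 1.1579912.
So F = 3.7041 × 1.217933 / 1.1579912 = 3.895838 (PLN/EUR).

3.8958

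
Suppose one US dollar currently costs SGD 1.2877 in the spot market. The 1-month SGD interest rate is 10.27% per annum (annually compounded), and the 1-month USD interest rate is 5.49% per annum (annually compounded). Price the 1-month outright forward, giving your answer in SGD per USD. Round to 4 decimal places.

1.2925

T = 1/12 years.
SGD accumulates by (1 + 0.1027)^(1/12) = 1.0081801.
Growth of 1 USD over T: (1 + 0.0549)^(1/12) = 1.0044638.
So F = 1.2877 × 1.0081801 / 1.0044638 = 1.292464 (SGD/USD).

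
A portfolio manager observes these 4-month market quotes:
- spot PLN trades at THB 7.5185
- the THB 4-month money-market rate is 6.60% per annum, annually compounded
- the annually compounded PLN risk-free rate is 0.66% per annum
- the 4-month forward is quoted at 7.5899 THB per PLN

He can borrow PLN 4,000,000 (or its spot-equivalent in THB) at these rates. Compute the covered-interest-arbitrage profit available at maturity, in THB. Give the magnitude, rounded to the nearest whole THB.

THB 295,339

T = 4/12 years.
Invest the PLN and cover forward: 4,000,000 × 1.0021951777 × 7.5899 = THB 30,426,244.72.
Convert at spot and invest in THB: 4,000,000 × 7.5185 × 1.0215330018 = THB 30,721,583.50.
The quoted forward undervalues PLN, so borrow PLN, convert to THB at spot, deposit the THB at 6.60%, and buy PLN forward at 7.5899 to cover the loan.
The gap between the two covered legs is THB 295,339.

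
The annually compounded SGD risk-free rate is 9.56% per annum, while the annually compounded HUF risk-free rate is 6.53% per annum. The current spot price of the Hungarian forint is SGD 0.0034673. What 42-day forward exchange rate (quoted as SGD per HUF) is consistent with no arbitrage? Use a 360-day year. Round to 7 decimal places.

0.0034787

T = 42/360 years.
SGD growth factor: (1 + 0.0956)^(42/360) = 1.0107089.
HUF accumulates by (1 + 0.0653)^(42/360) = 1.0074072.
So F = 0.0034673 × 1.0107089 / 1.0074072 = 0.003478664 (SGD/HUF).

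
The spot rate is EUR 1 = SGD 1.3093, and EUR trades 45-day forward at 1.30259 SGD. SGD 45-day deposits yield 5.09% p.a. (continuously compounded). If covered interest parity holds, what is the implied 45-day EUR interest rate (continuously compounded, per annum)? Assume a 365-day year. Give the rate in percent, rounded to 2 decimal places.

9.26%

T = 45/365 years.
F/S = 1.30259/1.3093 = 0.9948751 = (growth of SGD) / (growth of EUR).
The SGD side grows by e^(0.0509×45/365) = 1.0062951.
That pins the EUR growth at 1.0114788.
Take logs: ln 1.0114788 / (45/365) = 0.092576, so 9.26%.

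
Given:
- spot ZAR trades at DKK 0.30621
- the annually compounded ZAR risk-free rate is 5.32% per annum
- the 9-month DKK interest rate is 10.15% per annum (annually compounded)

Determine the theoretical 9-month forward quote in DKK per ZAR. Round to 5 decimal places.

T = 9/12 years.
Growth of 1 DKK over T: (1 + 0.1015)^(9/12) = 1.0751978.
ZAR growth factor: (1 + 0.0532)^(9/12) = 1.0396404.
Forward (DKK per ZAR) = 0.30621 × 1.0751978 / 1.0396404 = 0.3166829.

0.31668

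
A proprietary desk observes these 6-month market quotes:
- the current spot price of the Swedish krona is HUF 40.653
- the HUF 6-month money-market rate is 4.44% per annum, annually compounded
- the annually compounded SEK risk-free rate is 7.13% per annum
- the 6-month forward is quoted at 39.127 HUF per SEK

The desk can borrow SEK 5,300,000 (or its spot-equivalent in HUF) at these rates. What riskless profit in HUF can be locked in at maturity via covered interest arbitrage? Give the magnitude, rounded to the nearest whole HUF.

HUF 5,553,513

T = 6/12 years.
Keep in SEK, deliver into the forward: 5,300,000·1.03503623125·39.127 = HUF 214,638,671.89.
Swap to HUF now, deposit: 5,300,000·40.653·1.02195890328 = HUF 220,192,185.06.
The quoted forward undervalues SEK, so borrow SEK, convert to HUF at spot, deposit the HUF at 4.44%, and buy SEK forward at 39.127 to cover the loan.
Arbitrage profit = |214,638,671.89 − 220,192,185.06| = HUF 5,553,513.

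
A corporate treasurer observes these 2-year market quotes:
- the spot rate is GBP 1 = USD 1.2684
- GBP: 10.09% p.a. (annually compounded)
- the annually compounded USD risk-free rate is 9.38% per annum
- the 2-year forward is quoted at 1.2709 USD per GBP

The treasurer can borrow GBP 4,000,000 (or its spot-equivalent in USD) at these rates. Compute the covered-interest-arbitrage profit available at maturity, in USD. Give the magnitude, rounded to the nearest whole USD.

USD 91,179

T = 2 years.
Invest the GBP and cover forward: 4,000,000 × 1.21198081 × 1.2709 = USD 6,161,225.65.
Convert at spot and invest in USD: 4,000,000 × 1.2684 × 1.19639844 = USD 6,070,047.13.
The quoted forward overvalues GBP, so borrow USD, buy GBP at spot, deposit the GBP at 10.09%, and sell the proceeds forward at 1.2709.
Arbitrage profit = |6,161,225.65 − 6,070,047.13| = USD 91,179.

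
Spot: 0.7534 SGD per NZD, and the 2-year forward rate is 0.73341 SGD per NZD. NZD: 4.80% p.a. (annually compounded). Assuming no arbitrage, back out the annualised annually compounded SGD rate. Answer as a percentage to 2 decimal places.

T = 2 years.
By CIP, F/S equals the SGD-to-NZD growth ratio: 0.73341/0.7534 = 0.9734669.
The NZD side grows by (1 + 0.0480)^2 = 1.098304.
That pins the SGD growth at 1.0691626.
r = 1.0691626^(1/2) − 1 = 0.034003 → 3.40%.

3.40%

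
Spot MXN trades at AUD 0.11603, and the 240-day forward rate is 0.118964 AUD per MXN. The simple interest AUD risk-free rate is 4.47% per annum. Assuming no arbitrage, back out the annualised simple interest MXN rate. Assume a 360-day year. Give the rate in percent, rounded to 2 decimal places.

0.66%

T = 240/360 years.
By CIP, F/S equals the AUD-to-MXN growth ratio: 0.118964/0.11603 = 1.0252866.
AUD growth factor: 1 + 0.0447×240/360 = 1.029800.
Hence g_MXN = 1.0044021.
(1.0044021 − 1)/T = 0.006603, i.e. 0.66%.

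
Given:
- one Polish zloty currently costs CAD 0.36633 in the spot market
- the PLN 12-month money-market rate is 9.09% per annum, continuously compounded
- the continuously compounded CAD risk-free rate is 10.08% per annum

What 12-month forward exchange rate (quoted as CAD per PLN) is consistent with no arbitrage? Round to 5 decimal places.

T = 1 year.
Growth of 1 CAD over T: e^(0.1008×1) = 1.1060554.
Growth of 1 PLN over T: e^(0.0909×1) = 1.0951595.
Forward (CAD per PLN) = 0.36633 × 1.1060554 / 1.0951595 = 0.3699747.

0.36997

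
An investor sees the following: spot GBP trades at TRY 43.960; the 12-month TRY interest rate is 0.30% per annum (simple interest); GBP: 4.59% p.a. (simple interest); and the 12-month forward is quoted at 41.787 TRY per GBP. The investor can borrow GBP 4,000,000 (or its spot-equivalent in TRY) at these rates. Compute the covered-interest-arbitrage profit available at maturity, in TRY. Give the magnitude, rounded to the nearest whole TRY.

T = 1 year.
Invest the GBP and cover forward: 4,000,000 × 1.045900 × 41.787 = TRY 174,820,093.20.
Convert at spot and invest in TRY: 4,000,000 × 43.960 × 1.003000 = TRY 176,367,520.00.
The quoted forward undervalues GBP, so borrow GBP, convert to TRY at spot, deposit the TRY at 0.30%, and buy GBP forward at 41.787 to cover the loan.
Arbitrage profit = |174,820,093.20 − 176,367,520.00| = TRY 1,547,427.

TRY 1,547,427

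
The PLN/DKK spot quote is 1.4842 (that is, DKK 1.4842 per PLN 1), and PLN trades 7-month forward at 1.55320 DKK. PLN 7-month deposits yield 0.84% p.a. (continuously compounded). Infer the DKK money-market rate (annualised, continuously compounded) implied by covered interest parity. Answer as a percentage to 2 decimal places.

8.63%

T = 7/12 years.
By CIP, F/S equals the DKK-to-PLN growth ratio: 1.5532/1.4842 = 1.0464897.
The PLN side grows by e^(0.0084×7/12) = 1.004912.
Hence g_DKK = 1.0516301.
r = ln(1.0516301)/(7/12) = 0.086300 → 8.63%.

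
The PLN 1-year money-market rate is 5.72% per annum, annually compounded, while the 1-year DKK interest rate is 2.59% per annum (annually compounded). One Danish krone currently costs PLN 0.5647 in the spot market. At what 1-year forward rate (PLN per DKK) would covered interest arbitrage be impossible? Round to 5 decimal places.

T = 1 year.
PLN accumulates by (1 + 0.0572)^1 = 1.057200.
DKK accumulates by (1 + 0.0259)^1 = 1.025900.
So F = 0.5647 × 1.057200 / 1.025900 = 0.5819289 (PLN/DKK).

0.58193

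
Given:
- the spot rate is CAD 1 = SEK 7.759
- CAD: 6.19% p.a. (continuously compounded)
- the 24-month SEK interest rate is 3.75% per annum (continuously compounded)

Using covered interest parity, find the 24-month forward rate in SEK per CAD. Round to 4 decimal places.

T = 2 years.
SEK growth factor: e^(0.0375×2) = 1.0778842.
CAD accumulates by e^(0.0619×2) = 1.1317895.
Forward (SEK per CAD) = 7.759 × 1.0778842 / 1.1317895 = 7.389451.

7.3895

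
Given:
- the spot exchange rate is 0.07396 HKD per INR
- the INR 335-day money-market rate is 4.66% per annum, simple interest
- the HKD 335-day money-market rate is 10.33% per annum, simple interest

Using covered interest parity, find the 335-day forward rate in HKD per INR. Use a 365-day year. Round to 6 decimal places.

T = 335/365 years.
HKD growth factor: 1 + 0.1033×335/365 = 1.0948096.
INR growth factor: 1 + 0.0466×335/365 = 1.0427699.
CIP: F = S · (grow HKD)/(grow INR) = 0.07396 × 1.0948096/1.0427699 = 0.07765099 HKD per INR.

0.077651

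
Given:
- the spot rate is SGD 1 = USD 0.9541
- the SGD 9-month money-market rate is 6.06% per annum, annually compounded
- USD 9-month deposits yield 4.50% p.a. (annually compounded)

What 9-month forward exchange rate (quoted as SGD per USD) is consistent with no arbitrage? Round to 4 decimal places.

T = 9/12 years.
USD accumulates by (1 + 0.0450)^(9/12) = 1.0335636.
Growth of 1 SGD over T: (1 + 0.0606)^(9/12) = 1.0451141.
Forward (USD per SGD) = 0.9541 × 1.0335636 / 1.0451141 = 0.9435554.
Invert for SGD per USD: 1 / 0.9435554 = 1.0598.

1.0598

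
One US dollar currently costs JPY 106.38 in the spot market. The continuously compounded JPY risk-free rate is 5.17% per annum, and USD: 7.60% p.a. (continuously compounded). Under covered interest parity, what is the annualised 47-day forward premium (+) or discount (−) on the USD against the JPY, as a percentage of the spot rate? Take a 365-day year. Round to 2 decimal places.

T = 47/365 years.
CIP forward (JPY per USD) = 106.38 × 1.0066795/1.0098343 = 106.04766.
(F − S)/S ÷ T = (106.04766 − 106.38)/106.38/(47/365) = -0.024261 → -2.43%.

-2.43%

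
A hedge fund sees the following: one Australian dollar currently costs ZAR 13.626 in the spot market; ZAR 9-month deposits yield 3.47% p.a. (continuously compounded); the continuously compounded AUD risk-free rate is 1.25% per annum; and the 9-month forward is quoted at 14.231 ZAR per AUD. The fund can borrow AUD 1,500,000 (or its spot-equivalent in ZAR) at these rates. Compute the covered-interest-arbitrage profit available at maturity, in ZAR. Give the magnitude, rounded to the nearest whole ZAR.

ZAR 569,657

T = 9/12 years.
Route A — deposit AUD, sell forward: 1,500,000 × 1.009419083 × 14.231 = ZAR 21,547,564.46.
Route B — convert at spot, deposit ZAR: 1,500,000 × 13.626 × 1.0263666073 = ZAR 20,977,907.09.
The quoted forward overvalues AUD, so borrow ZAR, buy AUD at spot, deposit the AUD at 1.25%, and sell the proceeds forward at 14.231.
The gap between the two covered legs is ZAR 569,657.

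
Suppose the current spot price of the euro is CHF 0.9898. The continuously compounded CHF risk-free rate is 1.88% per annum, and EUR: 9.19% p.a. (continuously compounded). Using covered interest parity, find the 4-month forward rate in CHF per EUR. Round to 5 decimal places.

T = 4/12 years.
Growth of 1 CHF over T: e^(0.0188×4/12) = 1.0062863.
EUR accumulates by e^(0.0919×4/12) = 1.0311074.
Forward (CHF per EUR) = 0.9898 × 1.0062863 / 1.0311074 = 0.9659733.

0.96597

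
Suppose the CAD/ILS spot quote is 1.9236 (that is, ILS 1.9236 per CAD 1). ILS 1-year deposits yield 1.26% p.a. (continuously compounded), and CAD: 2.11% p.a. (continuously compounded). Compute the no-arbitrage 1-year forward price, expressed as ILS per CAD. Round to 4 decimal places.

T = 1 year.
Growth of 1 ILS over T: e^(0.0126×1) = 1.0126797.
Growth of 1 CAD over T: e^(0.0211×1) = 1.0213242.
CIP: F = S · (grow ILS)/(grow CAD) = 1.9236 × 1.0126797/1.0213242 = 1.907319 ILS per CAD.

1.9073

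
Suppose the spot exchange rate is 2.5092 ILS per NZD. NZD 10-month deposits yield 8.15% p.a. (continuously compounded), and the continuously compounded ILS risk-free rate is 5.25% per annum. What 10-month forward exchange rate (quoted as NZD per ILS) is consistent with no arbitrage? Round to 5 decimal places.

0.40828

T = 10/12 years.
Growth of 1 ILS over T: e^(0.0525×10/12) = 1.0447211.
NZD accumulates by e^(0.0815×10/12) = 1.0702761.
So F = 2.5092 × 1.0447211 / 1.0702761 = 2.449288 (ILS/NZD).
Quoted the other way: 1/2.449288 = 0.40828 NZD per ILS.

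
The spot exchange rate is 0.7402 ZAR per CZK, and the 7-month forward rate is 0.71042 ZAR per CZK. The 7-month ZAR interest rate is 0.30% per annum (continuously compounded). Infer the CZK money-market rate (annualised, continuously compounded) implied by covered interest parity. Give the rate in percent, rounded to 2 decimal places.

T = 7/12 years.
By CIP, F/S equals the ZAR-to-CZK growth ratio: 0.71042/0.7402 = 0.9597676.
ZAR growth factor: e^(0.0030×7/12) = 1.0017515.
So the CZK growth factor = 1.0437438.
r = ln(1.0437438)/(7/12) = 0.073396 → 7.34%.

7.34%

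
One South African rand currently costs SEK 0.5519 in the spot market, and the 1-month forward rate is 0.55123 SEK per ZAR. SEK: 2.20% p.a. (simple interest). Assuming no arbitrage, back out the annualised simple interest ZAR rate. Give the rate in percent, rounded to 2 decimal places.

3.66%

T = 1/12 years.
F/S = 0.55123/0.5519 = 0.9987860 = (growth of SEK) / (growth of ZAR).
The SEK side grows by 1 + 0.0220×1/12 = 1.0018333.
That pins the ZAR growth at 1.003051.
r = (1.003051 − 1)/(1/12) = 0.036612 → 3.66%.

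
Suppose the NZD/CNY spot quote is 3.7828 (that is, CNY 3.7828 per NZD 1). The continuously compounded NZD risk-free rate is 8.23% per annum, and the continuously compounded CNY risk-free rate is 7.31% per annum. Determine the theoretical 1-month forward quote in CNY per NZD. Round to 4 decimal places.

T = 1/12 years.
CNY accumulates by e^(0.0731×1/12) = 1.0061103.
NZD growth factor: e^(0.0823×1/12) = 1.0068819.
Forward (CNY per NZD) = 3.7828 × 1.0061103 / 1.0068819 = 3.779901.

3.7799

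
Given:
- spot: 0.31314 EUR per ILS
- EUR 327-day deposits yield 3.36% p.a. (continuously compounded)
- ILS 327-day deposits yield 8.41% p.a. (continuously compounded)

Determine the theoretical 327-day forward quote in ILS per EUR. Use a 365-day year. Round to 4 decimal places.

T = 327/365 years.
Growth of 1 EUR over T: e^(0.0336×327/365) = 1.0305596.
ILS accumulates by e^(0.0841×327/365) = 1.0782554.
CIP: F = S · (grow EUR)/(grow ILS) = 0.31314 × 1.0305596/1.0782554 = 0.2992885 EUR per ILS.
Invert for ILS per EUR: 1 / 0.2992885 = 3.3413.

3.3413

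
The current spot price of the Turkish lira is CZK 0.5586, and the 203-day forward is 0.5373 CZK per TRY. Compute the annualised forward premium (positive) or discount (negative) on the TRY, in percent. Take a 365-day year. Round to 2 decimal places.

-6.86%

T = 203/365 years.
(F − S)/S = (0.5373 − 0.5586)/0.5586 = -0.0381310.
Per annum: -0.0381310 / (203/365) = -0.068561 = -6.86%.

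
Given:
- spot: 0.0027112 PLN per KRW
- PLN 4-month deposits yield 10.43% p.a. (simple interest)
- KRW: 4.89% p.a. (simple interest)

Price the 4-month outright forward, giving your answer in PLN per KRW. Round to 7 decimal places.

0.0027605

T = 4/12 years.
PLN growth factor: 1 + 0.1043×4/12 = 1.0347667.
KRW accumulates by 1 + 0.0489×4/12 = 1.016300.
CIP: F = S · (grow PLN)/(grow KRW) = 0.0027112 × 1.0347667/1.016300 = 0.002760464 PLN per KRW.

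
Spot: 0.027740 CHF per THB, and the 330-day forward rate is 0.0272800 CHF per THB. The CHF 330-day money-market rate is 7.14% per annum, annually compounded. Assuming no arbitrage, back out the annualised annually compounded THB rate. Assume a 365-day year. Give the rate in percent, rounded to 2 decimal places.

T = 330/365 years.
By CIP, F/S equals the CHF-to-THB growth ratio: 0.02728/0.02774 = 0.9834174.
CHF growth factor: (1 + 0.0714)^(330/365) = 1.064338.
Hence g_THB = 1.0822851.
r = 1.0822851^(365/330) − 1 = 0.091400 → 9.14%.

9.14%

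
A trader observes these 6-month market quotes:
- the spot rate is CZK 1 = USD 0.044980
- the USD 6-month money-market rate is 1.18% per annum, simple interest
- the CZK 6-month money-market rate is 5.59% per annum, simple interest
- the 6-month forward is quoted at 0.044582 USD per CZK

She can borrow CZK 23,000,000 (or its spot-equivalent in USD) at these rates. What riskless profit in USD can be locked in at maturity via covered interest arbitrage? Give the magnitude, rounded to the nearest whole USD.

USD 13,402

T = 6/12 years.
Keep in CZK, deliver into the forward: 23,000,000·1.027950·0.044582 = USD 1,054,045.54.
Swap to USD now, deposit: 23,000,000·0.044980·1.005900 = USD 1,040,643.79.
The quoted forward overvalues CZK, so borrow USD, buy CZK at spot, deposit the CZK at 5.59%, and sell the proceeds forward at 0.044582.
The gap between the two covered legs is USD 13,402.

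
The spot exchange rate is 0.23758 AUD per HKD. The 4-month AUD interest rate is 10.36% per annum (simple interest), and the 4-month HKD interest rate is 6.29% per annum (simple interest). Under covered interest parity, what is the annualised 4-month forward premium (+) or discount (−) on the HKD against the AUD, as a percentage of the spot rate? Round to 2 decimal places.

T = 4/12 years.
CIP forward (AUD per HKD) = 0.23758 × 1.0345333/1.0209667 = 0.24073696.
(F − S)/S ÷ T = (0.24073696 − 0.23758)/0.23758/(4/12) = 0.039864 → 3.99%.

+3.99%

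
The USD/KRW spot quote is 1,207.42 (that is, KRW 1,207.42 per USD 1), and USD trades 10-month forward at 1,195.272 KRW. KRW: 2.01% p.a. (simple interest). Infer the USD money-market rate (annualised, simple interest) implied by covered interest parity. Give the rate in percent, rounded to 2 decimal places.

3.25%

T = 10/12 years.
By CIP, F/S equals the KRW-to-USD growth ratio: 1195.272/1207.42 = 0.9899389.
The KRW side grows by 1 + 0.0201×10/12 = 1.016750.
That pins the USD growth at 1.0270836.
(1.0270836 − 1)/T = 0.032500, i.e. 3.25%.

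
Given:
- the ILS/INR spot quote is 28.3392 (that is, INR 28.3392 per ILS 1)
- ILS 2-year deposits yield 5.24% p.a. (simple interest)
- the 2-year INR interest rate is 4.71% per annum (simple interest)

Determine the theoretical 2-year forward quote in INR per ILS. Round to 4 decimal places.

T = 2 years.
INR growth factor: 1 + 0.0471×2 = 1.094200.
ILS growth factor: 1 + 0.0524×2 = 1.104800.
So F = 28.3392 × 1.094200 / 1.104800 = 28.067300 (INR/ILS).

28.0673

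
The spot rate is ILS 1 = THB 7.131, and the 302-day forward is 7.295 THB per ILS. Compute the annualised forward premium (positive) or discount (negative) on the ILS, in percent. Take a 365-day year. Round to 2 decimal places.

T = 302/365 years.
Period premium: (7.295 − 7.131)/7.131 = 0.0229982.
Per annum: 0.0229982 / (302/365) = 0.027796 = 2.78%.

+2.78%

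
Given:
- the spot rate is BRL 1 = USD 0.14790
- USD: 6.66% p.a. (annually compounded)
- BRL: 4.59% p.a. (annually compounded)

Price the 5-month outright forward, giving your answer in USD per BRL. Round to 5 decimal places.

T = 5/12 years.
USD growth factor: (1 + 0.0666)^(5/12) = 1.0272291.
BRL accumulates by (1 + 0.0459)^(5/12) = 1.018875.
So F = 0.1479 × 1.0272291 / 1.018875 = 0.1491127 (USD/BRL).

0.14911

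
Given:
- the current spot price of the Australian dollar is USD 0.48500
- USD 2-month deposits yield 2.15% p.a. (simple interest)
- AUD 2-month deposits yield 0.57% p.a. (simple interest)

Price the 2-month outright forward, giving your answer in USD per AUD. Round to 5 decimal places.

T = 2/12 years.
USD accumulates by 1 + 0.0215×2/12 = 1.0035833.
Growth of 1 AUD over T: 1 + 0.0057×2/12 = 1.000950.
CIP: F = S · (grow USD)/(grow AUD) = 0.485 × 1.0035833/1.000950 = 0.4862759 USD per AUD.

0.48628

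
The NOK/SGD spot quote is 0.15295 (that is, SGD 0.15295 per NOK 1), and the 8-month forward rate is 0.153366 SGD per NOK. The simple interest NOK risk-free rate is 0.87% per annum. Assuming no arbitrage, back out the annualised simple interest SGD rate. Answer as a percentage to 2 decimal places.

1.28%

T = 8/12 years.
F/S = 0.153366/0.15295 = 1.0027198 = (growth of SGD) / (growth of NOK).
NOK growth factor: 1 + 0.0087×8/12 = 1.005800.
That pins the SGD growth at 1.0085356.
r = (1.0085356 − 1)/(8/12) = 0.012803 → 1.28%.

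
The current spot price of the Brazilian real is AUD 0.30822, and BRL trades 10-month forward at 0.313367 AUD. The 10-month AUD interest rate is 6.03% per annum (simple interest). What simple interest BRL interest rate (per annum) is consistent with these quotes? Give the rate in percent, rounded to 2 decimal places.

3.96%

T = 10/12 years.
By CIP, F/S equals the AUD-to-BRL growth ratio: 0.313367/0.30822 = 1.0166991.
AUD growth factor: 1 + 0.0603×10/12 = 1.050250.
Hence g_BRL = 1.0329998.
r = (1.0329998 − 1)/(10/12) = 0.039600 → 3.96%.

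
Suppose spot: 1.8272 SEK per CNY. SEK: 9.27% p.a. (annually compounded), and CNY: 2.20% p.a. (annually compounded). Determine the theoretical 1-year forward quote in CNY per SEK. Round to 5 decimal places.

T = 1 year.
SEK growth factor: (1 + 0.0927)^1 = 1.092700.
CNY accumulates by (1 + 0.0220)^1 = 1.022000.
So F = 1.8272 × 1.092700 / 1.022000 = 1.953602 (SEK/CNY).
Quoted the other way: 1/1.953602 = 0.51187 CNY per SEK.

0.51187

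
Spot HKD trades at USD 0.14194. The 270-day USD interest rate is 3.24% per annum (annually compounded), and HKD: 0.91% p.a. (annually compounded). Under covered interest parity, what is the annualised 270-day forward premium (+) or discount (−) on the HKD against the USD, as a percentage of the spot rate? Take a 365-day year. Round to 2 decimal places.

+2.30%

T = 270/365 years.
No-arbitrage forward: 0.14194 × 1.0238674 / 1.0067236 = 0.14435714 USD/HKD.
(F − S)/S ÷ T = (0.14435714 − 0.14194)/0.14194/(270/365) = 0.023021 → 2.30%.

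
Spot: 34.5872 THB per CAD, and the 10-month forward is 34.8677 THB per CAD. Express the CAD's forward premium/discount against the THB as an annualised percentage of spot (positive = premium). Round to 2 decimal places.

T = 10/12 years.
CAD trades forward at +0.81099% vs spot over the period.
×(1/T) gives 0.97% p.a.

+0.97%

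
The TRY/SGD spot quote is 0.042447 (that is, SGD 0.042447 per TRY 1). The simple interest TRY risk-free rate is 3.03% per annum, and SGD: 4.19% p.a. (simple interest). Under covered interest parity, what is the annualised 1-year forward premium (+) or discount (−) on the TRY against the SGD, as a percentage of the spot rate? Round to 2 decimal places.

+1.13%

T = 1 year.
No-arbitrage forward: 0.042447 × 1.041900 / 1.030300 = 0.042924905 SGD/TRY.
Annualised premium = (F − S)/S × (1/T) = (0.042924905 − 0.042447)/0.042447 ÷ 1 = 1.13%.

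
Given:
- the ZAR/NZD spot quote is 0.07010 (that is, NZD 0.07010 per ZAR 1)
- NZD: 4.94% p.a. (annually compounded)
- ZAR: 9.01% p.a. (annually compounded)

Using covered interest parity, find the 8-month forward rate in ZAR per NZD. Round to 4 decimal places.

14.6318

T = 8/12 years.
NZD growth factor: (1 + 0.0494)^(8/12) = 1.03266797.
ZAR accumulates by (1 + 0.0901)^(8/12) = 1.05919899.
Forward (NZD per ZAR) = 0.0701 × 1.03266797 / 1.05919899 = 0.068344122.
Quoted the other way: 1/0.068344122 = 14.6318 ZAR per NZD.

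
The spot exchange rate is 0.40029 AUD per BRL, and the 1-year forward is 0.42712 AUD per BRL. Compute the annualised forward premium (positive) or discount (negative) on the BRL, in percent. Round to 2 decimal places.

+6.70%

T = 1 year.
BRL trades forward at +6.70264% vs spot over the period.
×(1/T) gives 6.70% p.a.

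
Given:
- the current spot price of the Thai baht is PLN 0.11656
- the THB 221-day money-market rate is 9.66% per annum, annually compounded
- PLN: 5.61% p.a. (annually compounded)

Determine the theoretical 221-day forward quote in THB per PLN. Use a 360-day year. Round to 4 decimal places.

8.7798

T = 221/360 years.
PLN accumulates by (1 + 0.0561)^(221/360) = 1.0340755.
Growth of 1 THB over T: (1 + 0.0966)^(221/360) = 1.0582424.
CIP: F = S · (grow PLN)/(grow THB) = 0.11656 × 1.0340755/1.0582424 = 0.1138981 PLN per THB.
Invert for THB per PLN: 1 / 0.1138981 = 8.7798.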